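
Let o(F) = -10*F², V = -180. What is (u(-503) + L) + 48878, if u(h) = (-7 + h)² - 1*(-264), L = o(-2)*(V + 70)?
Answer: 313642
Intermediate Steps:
L = 4400 (L = (-10*(-2)²)*(-180 + 70) = -10*4*(-110) = -40*(-110) = 4400)
u(h) = 264 + (-7 + h)² (u(h) = (-7 + h)² + 264 = 264 + (-7 + h)²)
(u(-503) + L) + 48878 = ((264 + (-7 - 503)²) + 4400) + 48878 = ((264 + (-510)²) + 4400) + 48878 = ((264 + 260100) + 4400) + 48878 = (260364 + 4400) + 48878 = 264764 + 48878 = 313642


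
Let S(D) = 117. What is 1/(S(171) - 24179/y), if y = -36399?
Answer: 36399/4282862 ≈ 0.0084988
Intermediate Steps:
1/(S(171) - 24179/y) = 1/(117 - 24179/(-36399)) = 1/(117 - 24179*(-1/36399)) = 1/(117 + 24179/36399) = 1/(4282862/36399) = 36399/4282862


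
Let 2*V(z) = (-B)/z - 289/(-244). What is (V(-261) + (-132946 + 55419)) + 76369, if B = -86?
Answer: -147437699/127368 ≈ -1157.6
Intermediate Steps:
V(z) = 289/488 + 43/z (V(z) = ((-1*(-86))/z - 289/(-244))/2 = (86/z - 289*(-1/244))/2 = (86/z + 289/244)/2 = (289/244 + 86/z)/2 = 289/488 + 43/z)
(V(-261) + (-132946 + 55419)) + 76369 = ((289/488 + 43/(-261)) + (-132946 + 55419)) + 76369 = ((289/488 + 43*(-1/261)) - 77527) + 76369 = ((289/488 - 43/261) - 77527) + 76369 = (54445/127368 - 77527) + 76369 = -9874404491/127368 + 76369 = -147437699/127368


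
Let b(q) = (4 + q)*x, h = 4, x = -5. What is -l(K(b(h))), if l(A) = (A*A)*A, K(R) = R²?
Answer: -4096000000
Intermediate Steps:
b(q) = -20 - 5*q (b(q) = (4 + q)*(-5) = -20 - 5*q)
l(A) = A³ (l(A) = A²*A = A³)
-l(K(b(h))) = -((-20 - 5*4)²)³ = -((-20 - 20)²)³ = -((-40)²)³ = -1*1600³ = -1*4096000000 = -4096000000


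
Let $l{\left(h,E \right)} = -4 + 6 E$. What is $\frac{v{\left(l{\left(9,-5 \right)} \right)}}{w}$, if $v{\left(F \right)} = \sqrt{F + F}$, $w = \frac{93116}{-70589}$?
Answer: $- \frac{70589 i \sqrt{17}}{46558} \approx - 6.2513 i$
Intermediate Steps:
$w = - \frac{93116}{70589}$ ($w = 93116 \left(- \frac{1}{70589}\right) = - \frac{93116}{70589} \approx -1.3191$)
$v{\left(F \right)} = \sqrt{2} \sqrt{F}$ ($v{\left(F \right)} = \sqrt{2 F} = \sqrt{2} \sqrt{F}$)
$\frac{v{\left(l{\left(9,-5 \right)} \right)}}{w} = \frac{\sqrt{2} \sqrt{-4 + 6 \left(-5\right)}}{- \frac{93116}{70589}} = \sqrt{2} \sqrt{-4 - 30} \left(- \frac{70589}{93116}\right) = \sqrt{2} \sqrt{-34} \left(- \frac{70589}{93116}\right) = \sqrt{2} i \sqrt{34} \left(- \frac{70589}{93116}\right) = 2 i \sqrt{17} \left(- \frac{70589}{93116}\right) = - \frac{70589 i \sqrt{17}}{46558}$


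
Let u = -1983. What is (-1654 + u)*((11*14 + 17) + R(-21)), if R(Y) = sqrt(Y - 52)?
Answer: -621927 - 3637*I*sqrt(73) ≈ -6.2193e+5 - 31075.0*I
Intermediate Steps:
R(Y) = sqrt(-52 + Y)
(-1654 + u)*((11*14 + 17) + R(-21)) = (-1654 - 1983)*((11*14 + 17) + sqrt(-52 - 21)) = -3637*((154 + 17) + sqrt(-73)) = -3637*(171 + I*sqrt(73)) = -621927 - 3637*I*sqrt(73)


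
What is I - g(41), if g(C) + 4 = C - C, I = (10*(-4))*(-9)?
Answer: 364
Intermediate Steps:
I = 360 (I = -40*(-9) = 360)
g(C) = -4 (g(C) = -4 + (C - C) = -4 + 0 = -4)
I - g(41) = 360 - 1*(-4) = 360 + 4 = 364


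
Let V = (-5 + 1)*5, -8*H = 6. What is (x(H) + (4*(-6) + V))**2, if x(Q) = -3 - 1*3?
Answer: 2500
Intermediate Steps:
H = -3/4 (H = -1/8*6 = -3/4 ≈ -0.75000)
V = -20 (V = -4*5 = -20)
x(Q) = -6 (x(Q) = -3 - 3 = -6)
(x(H) + (4*(-6) + V))**2 = (-6 + (4*(-6) - 20))**2 = (-6 + (-24 - 20))**2 = (-6 - 44)**2 = (-50)**2 = 2500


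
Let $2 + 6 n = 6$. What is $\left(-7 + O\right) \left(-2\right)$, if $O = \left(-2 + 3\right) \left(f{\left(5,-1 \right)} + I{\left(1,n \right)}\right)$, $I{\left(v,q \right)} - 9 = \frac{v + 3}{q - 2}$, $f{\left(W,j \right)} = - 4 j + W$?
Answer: $-16$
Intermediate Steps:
$n = \frac{2}{3}$ ($n = - \frac{1}{3} + \frac{1}{6} \cdot 6 = - \frac{1}{3} + 1 = \frac{2}{3} \approx 0.66667$)
$f{\left(W,j \right)} = W - 4 j$
$I{\left(v,q \right)} = 9 + \frac{3 + v}{-2 + q}$ ($I{\left(v,q \right)} = 9 + \frac{v + 3}{q - 2} = 9 + \frac{3 + v}{-2 + q}$)
$O = 15$ ($O = \left(-2 + 3\right) \left(\left(5 - -4\right) + \frac{-15 + 1 + 9 \cdot \frac{2}{3}}{-2 + \frac{2}{3}}\right) = 1 \left(\left(5 + 4\right) + \frac{-15 + 1 + 6}{- \frac{4}{3}}\right) = 1 \left(9 - -6\right) = 1 \left(9 + 6\right) = 1 \cdot 15 = 15$)
$\left(-7 + O\right) \left(-2\right) = \left(-7 + 15\right) \left(-2\right) = 8 \left(-2\right) = -16$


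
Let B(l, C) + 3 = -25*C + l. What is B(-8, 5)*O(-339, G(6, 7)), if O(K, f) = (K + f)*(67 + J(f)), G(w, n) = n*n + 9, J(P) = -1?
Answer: 2522256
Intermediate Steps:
B(l, C) = -3 + l - 25*C (B(l, C) = -3 + (-25*C + l) = -3 + (l - 25*C) = -3 + l - 25*C)
G(w, n) = 9 + n² (G(w, n) = n² + 9 = 9 + n²)
O(K, f) = 66*K + 66*f (O(K, f) = (K + f)*(67 - 1) = (K + f)*66 = 66*K + 66*f)
B(-8, 5)*O(-339, G(6, 7)) = (-3 - 8 - 25*5)*(66*(-339) + 66*(9 + 7²)) = (-3 - 8 - 125)*(-22374 + 66*(9 + 49)) = -136*(-22374 + 66*58) = -136*(-22374 + 3828) = -136*(-18546) = 2522256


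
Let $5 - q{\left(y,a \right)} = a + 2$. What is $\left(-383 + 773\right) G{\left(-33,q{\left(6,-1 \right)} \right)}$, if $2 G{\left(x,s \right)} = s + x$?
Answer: $-5655$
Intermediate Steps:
$q{\left(y,a \right)} = 3 - a$ ($q{\left(y,a \right)} = 5 - \left(a + 2\right) = 5 - \left(2 + a\right) = 3 - a$)
$G{\left(x,s \right)} = \frac{s}{2} + \frac{x}{2}$ ($G{\left(x,s \right)} = \frac{s + x}{2} = \frac{s}{2} + \frac{x}{2}$)
$\left(-383 + 773\right) G{\left(-33,q{\left(6,-1 \right)} \right)} = \left(-383 + 773\right) \left(\frac{3 - -1}{2} + \frac{1}{2} \left(-33\right)\right) = 390 \left(\frac{3 + 1}{2} - \frac{33}{2}\right) = 390 \left(\frac{1}{2} \cdot 4 - \frac{33}{2}\right) = 390 \left(2 - \frac{33}{2}\right) = 390 \left(- \frac{29}{2}\right) = -5655$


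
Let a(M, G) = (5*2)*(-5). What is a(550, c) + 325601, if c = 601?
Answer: 325551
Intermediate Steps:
a(M, G) = -50 (a(M, G) = 10*(-5) = -50)
a(550, c) + 325601 = -50 + 325601 = 325551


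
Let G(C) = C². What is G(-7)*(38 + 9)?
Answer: 2303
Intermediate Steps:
G(-7)*(38 + 9) = (-7)²*(38 + 9) = 49*47 = 2303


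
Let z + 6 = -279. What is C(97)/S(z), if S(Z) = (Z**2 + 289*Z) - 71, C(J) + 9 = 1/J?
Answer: 872/117467 ≈ 0.0074234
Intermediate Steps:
C(J) = -9 + 1/J
z = -285 (z = -6 - 279 = -285)
S(Z) = -71 + Z**2 + 289*Z
C(97)/S(z) = (-9 + 1/97)/(-71 + (-285)**2 + 289*(-285)) = (-9 + 1/97)/(-71 + 81225 - 82365) = -872/97/(-1211) = -872/97*(-1/1211) = 872/117467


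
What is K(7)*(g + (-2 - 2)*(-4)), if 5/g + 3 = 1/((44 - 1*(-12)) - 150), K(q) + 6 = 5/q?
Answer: -150146/1981 ≈ -75.793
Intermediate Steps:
K(q) = -6 + 5/q
g = -470/283 (g = 5/(-3 + 1/((44 - 1*(-12)) - 150)) = 5/(-3 + 1/((44 + 12) - 150)) = 5/(-3 + 1/(56 - 150)) = 5/(-3 + 1/(-94)) = 5/(-3 - 1/94) = 5/(-283/94) = 5*(-94/283) = -470/283 ≈ -1.6608)
K(7)*(g + (-2 - 2)*(-4)) = (-6 + 5/7)*(-470/283 + (-2 - 2)*(-4)) = (-6 + 5*(⅐))*(-470/283 - 4*(-4)) = (-6 + 5/7)*(-470/283 + 16) = -37/7*4058/283 = -150146/1981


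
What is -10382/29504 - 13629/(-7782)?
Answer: 26776441/19133344 ≈ 1.3995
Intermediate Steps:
-10382/29504 - 13629/(-7782) = -10382*1/29504 - 13629*(-1/7782) = -5191/14752 + 4543/2594 = 26776441/19133344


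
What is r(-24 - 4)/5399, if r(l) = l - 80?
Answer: -108/5399 ≈ -0.020004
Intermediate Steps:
r(l) = -80 + l
r(-24 - 4)/5399 = (-80 + (-24 - 4))/5399 = (-80 - 28)*(1/5399) = -108*1/5399 = -108/5399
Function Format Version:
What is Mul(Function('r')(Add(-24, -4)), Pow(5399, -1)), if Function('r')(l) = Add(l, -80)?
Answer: Rational(-108, 5399) ≈ -0.020004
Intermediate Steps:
Function('r')(l) = Add(-80, l)
Mul(Function('r')(Add(-24, -4)), Pow(5399, -1)) = Mul(Add(-80, Add(-24, -4)), Pow(5399, -1)) = Mul(Add(-80, -28), Rational(1, 5399)) = Mul(-108, Rational(1, 5399)) = Rational(-108, 5399)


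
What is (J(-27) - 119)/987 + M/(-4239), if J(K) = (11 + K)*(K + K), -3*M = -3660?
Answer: 651305/1394631 ≈ 0.46701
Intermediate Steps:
M = 1220 (M = -⅓*(-3660) = 1220)
J(K) = 2*K*(11 + K) (J(K) = (11 + K)*(2*K) = 2*K*(11 + K))
(J(-27) - 119)/987 + M/(-4239) = (2*(-27)*(11 - 27) - 119)/987 + 1220/(-4239) = (2*(-27)*(-16) - 119)*(1/987) + 1220*(-1/4239) = (864 - 119)*(1/987) - 1220/4239 = 745*(1/987) - 1220/4239 = 745/987 - 1220/4239 = 651305/1394631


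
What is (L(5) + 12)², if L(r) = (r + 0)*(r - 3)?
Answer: 484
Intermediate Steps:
L(r) = r*(-3 + r)
(L(5) + 12)² = (5*(-3 + 5) + 12)² = (5*2 + 12)² = (10 + 12)² = 22² = 484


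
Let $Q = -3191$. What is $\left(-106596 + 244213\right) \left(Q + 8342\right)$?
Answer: $708865167$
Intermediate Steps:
$\left(-106596 + 244213\right) \left(Q + 8342\right) = \left(-106596 + 244213\right) \left(-3191 + 8342\right) = 137617 \cdot 5151 = 708865167$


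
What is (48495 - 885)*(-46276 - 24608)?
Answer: -3374787240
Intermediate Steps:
(48495 - 885)*(-46276 - 24608) = 47610*(-70884) = -3374787240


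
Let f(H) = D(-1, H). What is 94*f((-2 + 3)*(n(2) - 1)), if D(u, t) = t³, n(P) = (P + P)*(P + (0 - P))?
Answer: -94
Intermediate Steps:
n(P) = 0 (n(P) = (2*P)*(P - P) = (2*P)*0 = 0)
f(H) = H³
94*f((-2 + 3)*(n(2) - 1)) = 94*((-2 + 3)*(0 - 1))³ = 94*(1*(-1))³ = 94*(-1)³ = 94*(-1) = -94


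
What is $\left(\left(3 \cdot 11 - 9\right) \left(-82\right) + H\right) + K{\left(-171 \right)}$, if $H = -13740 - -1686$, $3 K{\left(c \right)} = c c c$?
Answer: $-1680759$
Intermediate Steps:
$K{\left(c \right)} = \frac{c^{3}}{3}$ ($K{\left(c \right)} = \frac{c c c}{3} = \frac{c^{2} c}{3} = \frac{c^{3}}{3}$)
$H = -12054$ ($H = -13740 + 1686 = -12054$)
$\left(\left(3 \cdot 11 - 9\right) \left(-82\right) + H\right) + K{\left(-171 \right)} = \left(\left(3 \cdot 11 - 9\right) \left(-82\right) - 12054\right) + \frac{\left(-171\right)^{3}}{3} = \left(\left(33 - 9\right) \left(-82\right) - 12054\right) + \frac{1}{3} \left(-5000211\right) = \left(24 \left(-82\right) - 12054\right) - 1666737 = \left(-1968 - 12054\right) - 1666737 = -14022 - 1666737 = -1680759$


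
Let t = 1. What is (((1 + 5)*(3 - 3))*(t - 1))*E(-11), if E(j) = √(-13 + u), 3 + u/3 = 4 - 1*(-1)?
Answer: 0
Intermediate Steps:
u = 6 (u = -9 + 3*(4 - 1*(-1)) = -9 + 3*(4 + 1) = -9 + 3*5 = -9 + 15 = 6)
E(j) = I*√7 (E(j) = √(-13 + 6) = √(-7) = I*√7)
(((1 + 5)*(3 - 3))*(t - 1))*E(-11) = (((1 + 5)*(3 - 3))*(1 - 1))*(I*√7) = ((6*0)*0)*(I*√7) = (0*0)*(I*√7) = 0*(I*√7) = 0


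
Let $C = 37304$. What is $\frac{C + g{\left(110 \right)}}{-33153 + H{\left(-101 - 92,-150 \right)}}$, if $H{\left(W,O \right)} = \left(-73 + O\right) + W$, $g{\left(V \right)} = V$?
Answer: $- \frac{37414}{33569} \approx -1.1145$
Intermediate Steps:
$H{\left(W,O \right)} = -73 + O + W$
$\frac{C + g{\left(110 \right)}}{-33153 + H{\left(-101 - 92,-150 \right)}} = \frac{37304 + 110}{-33153 - 416} = \frac{37414}{-33153 - 416} = \frac{37414}{-33569} = 37414 \left(- \frac{1}{33569}\right) = - \frac{37414}{33569}$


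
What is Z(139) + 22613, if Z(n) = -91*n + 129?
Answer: 10093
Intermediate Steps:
Z(n) = 129 - 91*n
Z(139) + 22613 = (129 - 91*139) + 22613 = (129 - 12649) + 22613 = -12520 + 22613 = 10093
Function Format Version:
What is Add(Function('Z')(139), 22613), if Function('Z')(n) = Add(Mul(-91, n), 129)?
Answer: 10093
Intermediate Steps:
Function('Z')(n) = Add(129, Mul(-91, n))
Add(Function('Z')(139), 22613) = Add(Add(129, Mul(-91, 139)), 22613) = Add(Add(129, -12649), 22613) = Add(-12520, 22613) = 10093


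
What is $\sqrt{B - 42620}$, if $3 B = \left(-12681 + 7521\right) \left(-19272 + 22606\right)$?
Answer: $210 i \sqrt{131} \approx 2403.6 i$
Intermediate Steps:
$B = -5734480$ ($B = \frac{\left(-12681 + 7521\right) \left(-19272 + 22606\right)}{3} = \frac{\left(-5160\right) 3334}{3} = \frac{1}{3} \left(-17203440\right) = -5734480$)
$\sqrt{B - 42620} = \sqrt{-5734480 - 42620} = \sqrt{-5777100} = 210 i \sqrt{131}$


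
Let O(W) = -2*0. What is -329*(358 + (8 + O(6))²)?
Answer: -138838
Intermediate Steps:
O(W) = 0
-329*(358 + (8 + O(6))²) = -329*(358 + (8 + 0)²) = -329*(358 + 8²) = -329*(358 + 64) = -329*422 = -138838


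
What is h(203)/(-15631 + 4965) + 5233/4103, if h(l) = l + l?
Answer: 27074680/21881299 ≈ 1.2373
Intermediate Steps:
h(l) = 2*l
h(203)/(-15631 + 4965) + 5233/4103 = (2*203)/(-15631 + 4965) + 5233/4103 = 406/(-10666) + 5233*(1/4103) = 406*(-1/10666) + 5233/4103 = -203/5333 + 5233/4103 = 27074680/21881299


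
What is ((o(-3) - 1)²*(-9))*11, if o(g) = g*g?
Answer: -6336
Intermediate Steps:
o(g) = g²
((o(-3) - 1)²*(-9))*11 = (((-3)² - 1)²*(-9))*11 = ((9 - 1)²*(-9))*11 = (8²*(-9))*11 = (64*(-9))*11 = -576*11 = -6336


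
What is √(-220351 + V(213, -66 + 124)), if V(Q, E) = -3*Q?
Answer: 7*I*√4510 ≈ 470.1*I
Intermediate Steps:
√(-220351 + V(213, -66 + 124)) = √(-220351 - 3*213) = √(-220351 - 639) = √(-220990) = 7*I*√4510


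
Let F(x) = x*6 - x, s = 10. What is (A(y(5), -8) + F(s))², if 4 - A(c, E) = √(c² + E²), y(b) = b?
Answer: (54 - √89)² ≈ 1986.1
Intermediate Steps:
F(x) = 5*x (F(x) = 6*x - x = 5*x)
A(c, E) = 4 - √(E² + c²) (A(c, E) = 4 - √(c² + E²) = 4 - √(E² + c²))
(A(y(5), -8) + F(s))² = ((4 - √((-8)² + 5²)) + 5*10)² = ((4 - √(64 + 25)) + 50)² = ((4 - √89) + 50)² = (54 - √89)²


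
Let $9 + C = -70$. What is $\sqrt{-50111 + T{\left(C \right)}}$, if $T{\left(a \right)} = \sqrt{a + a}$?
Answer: $\sqrt{-50111 + i \sqrt{158}} \approx 0.028 + 223.85 i$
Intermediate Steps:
$C = -79$ ($C = -9 - 70 = -79$)
$T{\left(a \right)} = \sqrt{2} \sqrt{a}$ ($T{\left(a \right)} = \sqrt{2 a} = \sqrt{2} \sqrt{a}$)
$\sqrt{-50111 + T{\left(C \right)}} = \sqrt{-50111 + \sqrt{2} \sqrt{-79}} = \sqrt{-50111 + \sqrt{2} i \sqrt{79}} = \sqrt{-50111 + i \sqrt{158}}$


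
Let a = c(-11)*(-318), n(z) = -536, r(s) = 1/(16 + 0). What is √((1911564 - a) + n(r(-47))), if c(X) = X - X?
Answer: 2*√477757 ≈ 1382.4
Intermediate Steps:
c(X) = 0
r(s) = 1/16
a = 0 (a = 0*(-318) = 0)
√((1911564 - a) + n(r(-47))) = √((1911564 - 1*0) - 536) = √((1911564 + 0) - 536) = √(1911564 - 536) = √1911028 = 2*√477757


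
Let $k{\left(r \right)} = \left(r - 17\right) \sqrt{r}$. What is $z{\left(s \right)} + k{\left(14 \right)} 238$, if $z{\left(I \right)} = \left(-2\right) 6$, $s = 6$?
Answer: $-12 - 714 \sqrt{14} \approx -2683.5$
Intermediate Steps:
$k{\left(r \right)} = \sqrt{r} \left(-17 + r\right)$ ($k{\left(r \right)} = \left(-17 + r\right) \sqrt{r} = \sqrt{r} \left(-17 + r\right)$)
$z{\left(I \right)} = -12$
$z{\left(s \right)} + k{\left(14 \right)} 238 = -12 + \sqrt{14} \left(-17 + 14\right) 238 = -12 + \sqrt{14} \left(-3\right) 238 = -12 + - 3 \sqrt{14} \cdot 238 = -12 - 714 \sqrt{14}$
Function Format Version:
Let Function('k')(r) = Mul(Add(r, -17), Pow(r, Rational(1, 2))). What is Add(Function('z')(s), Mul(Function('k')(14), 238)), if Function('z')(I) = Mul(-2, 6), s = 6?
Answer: Add(-12, Mul(-714, Pow(14, Rational(1, 2)))) ≈ -2683.5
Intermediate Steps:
Function('k')(r) = Mul(Pow(r, Rational(1, 2)), Add(-17, r)) (Function('k')(r) = Mul(Add(-17, r), Pow(r, Rational(1, 2))) = Mul(Pow(r, Rational(1, 2)), Add(-17, r)))
Function('z')(I) = -12
Add(Function('z')(s), Mul(Function('k')(14), 238)) = Add(-12, Mul(Mul(Pow(14, Rational(1, 2)), Add(-17, 14)), 238)) = Add(-12, Mul(Mul(Pow(14, Rational(1, 2)), -3), 238)) = Add(-12, Mul(Mul(-3, Pow(14, Rational(1, 2))), 238)) = Add(-12, Mul(-714, Pow(14, Rational(1, 2))))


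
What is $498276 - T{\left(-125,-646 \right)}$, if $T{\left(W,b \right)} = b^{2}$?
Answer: $80960$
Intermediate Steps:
$498276 - T{\left(-125,-646 \right)} = 498276 - \left(-646\right)^{2} = 498276 - 417316 = 80960$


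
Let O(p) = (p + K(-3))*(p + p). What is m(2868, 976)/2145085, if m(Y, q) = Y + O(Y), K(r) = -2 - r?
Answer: 16459452/2145085 ≈ 7.6731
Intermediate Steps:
O(p) = 2*p*(1 + p) (O(p) = (p + (-2 - 1*(-3)))*(p + p) = (p + (-2 + 3))*(2*p) = (p + 1)*(2*p) = (1 + p)*(2*p) = 2*p*(1 + p))
m(Y, q) = Y + 2*Y*(1 + Y)
m(2868, 976)/2145085 = (2868*(3 + 2*2868))/2145085 = (2868*(3 + 5736))*(1/2145085) = (2868*5739)*(1/2145085) = 16459452*(1/2145085) = 16459452/2145085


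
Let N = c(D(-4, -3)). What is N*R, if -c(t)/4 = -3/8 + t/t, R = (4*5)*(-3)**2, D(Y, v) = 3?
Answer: -450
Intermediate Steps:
R = 180 (R = 20*9 = 180)
c(t) = -5/2 (c(t) = -4*(-3/8 + t/t) = -4*(-3*1/8 + 1) = -4*(-3/8 + 1) = -4*5/8 = -5/2)
N = -5/2 ≈ -2.5000
N*R = -5/2*180 = -450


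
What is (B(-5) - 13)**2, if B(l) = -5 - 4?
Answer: 484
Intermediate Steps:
B(l) = -9
(B(-5) - 13)**2 = (-9 - 13)**2 = (-22)**2 = 484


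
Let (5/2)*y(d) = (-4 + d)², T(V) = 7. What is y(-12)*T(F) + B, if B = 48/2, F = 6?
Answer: 3704/5 ≈ 740.80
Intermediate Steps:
y(d) = 2*(-4 + d)²/5
B = 24 (B = 48*(½) = 24)
y(-12)*T(F) + B = (2*(-4 - 12)²/5)*7 + 24 = ((⅖)*(-16)²)*7 + 24 = ((⅖)*256)*7 + 24 = (512/5)*7 + 24 = 3584/5 + 24 = 3704/5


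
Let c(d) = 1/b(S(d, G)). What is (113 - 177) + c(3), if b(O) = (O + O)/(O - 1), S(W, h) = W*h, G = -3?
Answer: -571/9 ≈ -63.444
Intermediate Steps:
b(O) = 2*O/(-1 + O) (b(O) = (2*O)/(-1 + O) = 2*O/(-1 + O))
c(d) = -(-1 - 3*d)/(6*d) (c(d) = 1/(2*(d*(-3))/(-1 + d*(-3))) = 1/(2*(-3*d)/(-1 - 3*d)) = 1/(-6*d/(-1 - 3*d)) = -(-1 - 3*d)/(6*d))
(113 - 177) + c(3) = (113 - 177) + (1/6)*(1 + 3*3)/3 = -64 + (1/6)*(1/3)*(1 + 9) = -64 + (1/6)*(1/3)*10 = -64 + 5/9 = -571/9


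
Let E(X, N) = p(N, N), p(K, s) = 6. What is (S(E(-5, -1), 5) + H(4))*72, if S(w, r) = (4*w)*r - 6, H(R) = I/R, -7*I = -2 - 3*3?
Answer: 57654/7 ≈ 8236.3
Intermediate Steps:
E(X, N) = 6
I = 11/7 (I = -(-2 - 3*3)/7 = -(-2 - 9)/7 = -⅐*(-11) = 11/7 ≈ 1.5714)
H(R) = 11/(7*R)
S(w, r) = -6 + 4*r*w (S(w, r) = 4*r*w - 6 = -6 + 4*r*w)
(S(E(-5, -1), 5) + H(4))*72 = ((-6 + 4*5*6) + (11/7)/4)*72 = ((-6 + 120) + (11/7)*(¼))*72 = (114 + 11/28)*72 = (3203/28)*72 = 57654/7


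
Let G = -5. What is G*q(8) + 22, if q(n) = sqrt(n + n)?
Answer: 2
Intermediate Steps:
q(n) = sqrt(2)*sqrt(n) (q(n) = sqrt(2*n) = sqrt(2)*sqrt(n))
G*q(8) + 22 = -5*sqrt(2)*sqrt(8) + 22 = -5*sqrt(2)*2*sqrt(2) + 22 = -5*4 + 22 = -20 + 22 = 2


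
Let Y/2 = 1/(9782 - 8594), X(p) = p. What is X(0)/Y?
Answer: 0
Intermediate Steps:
Y = 1/594 (Y = 2/(9782 - 8594) = 2/1188 = 2*(1/1188) = 1/594 ≈ 0.0016835)
X(0)/Y = 0/(1/594) = 0*594 = 0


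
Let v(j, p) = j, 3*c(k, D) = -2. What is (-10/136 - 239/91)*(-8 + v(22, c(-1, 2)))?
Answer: -16707/442 ≈ -37.799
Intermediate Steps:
c(k, D) = -⅔ (c(k, D) = (⅓)*(-2) = -⅔)
(-10/136 - 239/91)*(-8 + v(22, c(-1, 2))) = (-10/136 - 239/91)*(-8 + 22) = (-10*1/136 - 239*1/91)*14 = (-5/68 - 239/91)*14 = -16707/6188*14 = -16707/442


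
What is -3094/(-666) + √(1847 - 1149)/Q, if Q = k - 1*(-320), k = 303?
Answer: 1547/333 + √698/623 ≈ 4.6880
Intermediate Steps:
Q = 623 (Q = 303 - 1*(-320) = 303 + 320 = 623)
-3094/(-666) + √(1847 - 1149)/Q = -3094/(-666) + √(1847 - 1149)/623 = -3094*(-1/666) + √698*(1/623) = 1547/333 + √698/623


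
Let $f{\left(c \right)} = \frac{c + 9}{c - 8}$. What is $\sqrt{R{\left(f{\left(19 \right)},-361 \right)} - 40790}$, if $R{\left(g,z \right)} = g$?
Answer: $\frac{i \sqrt{4935282}}{11} \approx 201.96 i$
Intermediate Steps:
$f{\left(c \right)} = \frac{9 + c}{-8 + c}$
$\sqrt{R{\left(f{\left(19 \right)},-361 \right)} - 40790} = \sqrt{\frac{9 + 19}{-8 + 19} - 40790} = \sqrt{\frac{1}{11} \cdot 28 - 40790} = \sqrt{\frac{28}{11} - 40790} = \sqrt{- \frac{448662}{11}} = \frac{i \sqrt{4935282}}{11}$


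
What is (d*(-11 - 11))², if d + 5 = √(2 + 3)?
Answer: 14520 - 4840*√5 ≈ 3697.4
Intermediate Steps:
d = -5 + √5 (d = -5 + √(2 + 3) = -5 + √5 ≈ -2.7639)
(d*(-11 - 11))² = ((-5 + √5)*(-11 - 11))² = ((-5 + √5)*(-22))² = (110 - 22*√5)²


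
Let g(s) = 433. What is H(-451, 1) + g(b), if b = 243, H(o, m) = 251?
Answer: 684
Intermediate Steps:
H(-451, 1) + g(b) = 251 + 433 = 684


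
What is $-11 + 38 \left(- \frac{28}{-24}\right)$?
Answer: $\frac{100}{3} \approx 33.333$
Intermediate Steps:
$-11 + 38 \left(- \frac{28}{-24}\right) = -11 + 38 \left(\left(-28\right) \left(- \frac{1}{24}\right)\right) = -11 + 38 \cdot \frac{7}{6} = -11 + \frac{133}{3} = \frac{100}{3}$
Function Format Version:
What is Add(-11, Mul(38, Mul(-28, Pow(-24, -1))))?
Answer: Rational(100, 3) ≈ 33.333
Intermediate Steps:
Add(-11, Mul(38, Mul(-28, Pow(-24, -1)))) = Add(-11, Mul(38, Mul(-28, Rational(-1, 24)))) = Add(-11, Mul(38, Rational(7, 6))) = Add(-11, Rational(133, 3)) = Rational(100, 3)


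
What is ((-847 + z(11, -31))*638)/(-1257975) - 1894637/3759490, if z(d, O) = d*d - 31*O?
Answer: -117882652631/189173777310 ≈ -0.62315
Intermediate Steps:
z(d, O) = d² - 31*O
((-847 + z(11, -31))*638)/(-1257975) - 1894637/3759490 = ((-847 + (11² - 31*(-31)))*638)/(-1257975) - 1894637/3759490 = ((-847 + (121 + 961))*638)*(-1/1257975) - 1894637*1/3759490 = ((-847 + 1082)*638)*(-1/1257975) - 1894637/3759490 = (235*638)*(-1/1257975) - 1894637/3759490 = 149930*(-1/1257975) - 1894637/3759490 = -29986/251595 - 1894637/3759490 = -117882652631/189173777310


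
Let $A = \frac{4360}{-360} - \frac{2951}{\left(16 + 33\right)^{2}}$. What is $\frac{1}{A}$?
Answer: $- \frac{21609}{288268} \approx -0.074962$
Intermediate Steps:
$A = - \frac{288268}{21609}$ ($A = 4360 \left(- \frac{1}{360}\right) - \frac{2951}{49^{2}} = - \frac{109}{9} - \frac{2951}{2401} = - \frac{288268}{21609} \approx -13.34$)
$\frac{1}{A} = \frac{1}{- \frac{288268}{21609}} = - \frac{21609}{288268}$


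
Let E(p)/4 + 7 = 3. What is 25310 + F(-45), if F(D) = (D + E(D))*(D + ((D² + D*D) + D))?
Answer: -216250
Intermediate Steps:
E(p) = -16 (E(p) = -28 + 4*3 = -28 + 12 = -16)
F(D) = (-16 + D)*(2*D + 2*D²) (F(D) = (D - 16)*(D + ((D² + D*D) + D)) = (-16 + D)*(D + ((D² + D²) + D)) = (-16 + D)*(D + (2*D² + D)) = (-16 + D)*(D + (D + 2*D²)) = (-16 + D)*(2*D + 2*D²))
25310 + F(-45) = 25310 + 2*(-45)*(-16 + (-45)² - 15*(-45)) = 25310 + 2*(-45)*(-16 + 2025 + 675) = 25310 + 2*(-45)*2684 = 25310 - 241560 = -216250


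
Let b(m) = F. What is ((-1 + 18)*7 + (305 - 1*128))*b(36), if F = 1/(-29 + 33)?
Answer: 74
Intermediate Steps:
F = 1/4 ≈ 0.25000
b(m) = 1/4
((-1 + 18)*7 + (305 - 1*128))*b(36) = ((-1 + 18)*7 + (305 - 1*128))*(1/4) = (17*7 + (305 - 128))*(1/4) = (119 + 177)*(1/4) = 296*(1/4) = 74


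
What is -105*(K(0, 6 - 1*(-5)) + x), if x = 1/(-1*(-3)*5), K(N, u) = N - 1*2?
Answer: 203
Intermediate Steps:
K(N, u) = -2 + N (K(N, u) = N - 2 = -2 + N)
x = 1/15 (x = 1/(3*5) = 1/15 ≈ 0.066667)
-105*(K(0, 6 - 1*(-5)) + x) = -105*((-2 + 0) + 1/15) = -105*(-2 + 1/15) = -105*(-29/15) = 203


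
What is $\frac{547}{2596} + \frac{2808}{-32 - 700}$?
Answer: $- \frac{574097}{158356} \approx -3.6254$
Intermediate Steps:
$\frac{547}{2596} + \frac{2808}{-32 - 700} = 547 \cdot \frac{1}{2596} + \frac{2808}{-32 - 700} = \frac{547}{2596} + \frac{2808}{-732} = \frac{547}{2596} + 2808 \left(- \frac{1}{732}\right) = \frac{547}{2596} - \frac{234}{61} = - \frac{574097}{158356}$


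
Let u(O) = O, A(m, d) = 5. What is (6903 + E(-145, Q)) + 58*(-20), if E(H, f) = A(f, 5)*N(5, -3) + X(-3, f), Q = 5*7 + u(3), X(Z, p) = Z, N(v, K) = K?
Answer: 5725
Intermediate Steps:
Q = 38 (Q = 5*7 + 3 = 35 + 3 = 38)
E(H, f) = -18 (E(H, f) = 5*(-3) - 3 = -15 - 3 = -18)
(6903 + E(-145, Q)) + 58*(-20) = (6903 - 18) + 58*(-20) = 6885 - 1160 = 5725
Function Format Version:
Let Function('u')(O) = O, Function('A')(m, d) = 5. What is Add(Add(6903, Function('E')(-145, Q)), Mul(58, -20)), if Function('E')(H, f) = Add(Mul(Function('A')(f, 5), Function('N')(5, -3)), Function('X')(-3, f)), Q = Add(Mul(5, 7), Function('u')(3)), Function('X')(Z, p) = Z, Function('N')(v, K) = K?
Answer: 5725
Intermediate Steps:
Q = 38 (Q = Add(Mul(5, 7), 3) = Add(35, 3) = 38)
Function('E')(H, f) = -18 (Function('E')(H, f) = Add(Mul(5, -3), -3) = Add(-15, -3) = -18)
Add(Add(6903, Function('E')(-145, Q)), Mul(58, -20)) = Add(Add(6903, -18), Mul(58, -20)) = Add(6885, -1160) = 5725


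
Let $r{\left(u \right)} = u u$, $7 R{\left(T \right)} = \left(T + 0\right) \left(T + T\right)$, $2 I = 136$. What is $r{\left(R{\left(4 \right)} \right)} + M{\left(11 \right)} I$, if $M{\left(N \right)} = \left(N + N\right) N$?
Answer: $\frac{807368}{49} \approx 16477.0$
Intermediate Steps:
$I = 68$ ($I = \frac{1}{2} \cdot 136 = 68$)
$R{\left(T \right)} = \frac{2 T^{2}}{7}$ ($R{\left(T \right)} = \frac{\left(T + 0\right) \left(T + T\right)}{7} = \frac{T 2 T}{7} = \frac{2 T^{2}}{7}$)
$r{\left(u \right)} = u^{2}$
$M{\left(N \right)} = 2 N^{2}$ ($M{\left(N \right)} = 2 N N = 2 N^{2}$)
$r{\left(R{\left(4 \right)} \right)} + M{\left(11 \right)} I = \left(\frac{2 \cdot 4^{2}}{7}\right)^{2} + 2 \cdot 11^{2} \cdot 68 = \left(\frac{2}{7} \cdot 16\right)^{2} + 2 \cdot 121 \cdot 68 = \left(\frac{32}{7}\right)^{2} + 242 \cdot 68 = \frac{1024}{49} + 16456 = \frac{807368}{49}$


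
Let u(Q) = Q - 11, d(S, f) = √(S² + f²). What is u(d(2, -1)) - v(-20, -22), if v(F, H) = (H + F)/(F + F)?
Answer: -241/20 + √5 ≈ -9.8139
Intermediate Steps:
v(F, H) = (F + H)/(2*F) (v(F, H) = (F + H)/((2*F)) = (F + H)*(1/(2*F)) = (F + H)/(2*F))
u(Q) = -11 + Q
u(d(2, -1)) - v(-20, -22) = (-11 + √(2² + (-1)²)) - (-20 - 22)/(2*(-20)) = (-11 + √(4 + 1)) - (-1)*(-42)/(2*20) = (-11 + √5) - 1*21/20 = (-11 + √5) - 21/20 = -241/20 + √5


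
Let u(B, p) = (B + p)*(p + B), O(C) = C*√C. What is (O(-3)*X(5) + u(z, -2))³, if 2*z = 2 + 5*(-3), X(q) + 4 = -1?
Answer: 14773969/64 + 3596445*I*√3/16 ≈ 2.3084e+5 + 3.8933e+5*I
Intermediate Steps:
X(q) = -5 (X(q) = -4 - 1 = -5)
O(C) = C^(3/2)
z = -13/2 (z = (2 + 5*(-3))/2 = (2 - 15)/2 = (½)*(-13) = -13/2 ≈ -6.5000)
u(B, p) = (B + p)² (u(B, p) = (B + p)*(B + p) = (B + p)²)
(O(-3)*X(5) + u(z, -2))³ = ((-3)^(3/2)*(-5) + (-13/2 - 2)²)³ = (-3*I*√3*(-5) + (-17/2)²)³ = (15*I*√3 + 289/4)³ = (289/4 + 15*I*√3)³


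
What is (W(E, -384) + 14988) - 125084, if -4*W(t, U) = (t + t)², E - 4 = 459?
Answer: -324465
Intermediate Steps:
E = 463 (E = 4 + 459 = 463)
W(t, U) = -t² (W(t, U) = -(t + t)²/4 = -4*t²/4 = -t²)
(W(E, -384) + 14988) - 125084 = (-1*463² + 14988) - 125084 = (-1*214369 + 14988) - 125084 = (-214369 + 14988) - 125084 = -199381 - 125084 = -324465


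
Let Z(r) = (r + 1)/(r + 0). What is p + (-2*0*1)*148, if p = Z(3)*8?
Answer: 32/3 ≈ 10.667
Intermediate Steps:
Z(r) = (1 + r)/r
p = 32/3 (p = ((1 + 3)/3)*8 = ((⅓)*4)*8 = (4/3)*8 = 32/3 ≈ 10.667)
p + (-2*0*1)*148 = 32/3 + (-2*0*1)*148 = 32/3 + (0*1)*148 = 32/3 + 0*148 = 32/3 + 0 = 32/3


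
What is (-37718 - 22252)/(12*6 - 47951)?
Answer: 59970/47879 ≈ 1.2525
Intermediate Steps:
(-37718 - 22252)/(12*6 - 47951) = -59970/(72 - 47951) = -59970/(-47879) = -59970*(-1/47879) = 59970/47879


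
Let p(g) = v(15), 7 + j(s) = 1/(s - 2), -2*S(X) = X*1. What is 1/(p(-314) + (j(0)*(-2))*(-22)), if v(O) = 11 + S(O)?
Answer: -2/653 ≈ -0.0030628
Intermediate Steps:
S(X) = -X/2
j(s) = -7 + 1/(-2 + s) (j(s) = -7 + 1/(s - 2) = -7 + 1/(-2 + s))
v(O) = 11 - O/2
p(g) = 7/2 (p(g) = 11 - ½*15 = 11 - 15/2 = 7/2)
1/(p(-314) + (j(0)*(-2))*(-22)) = 1/(7/2 + (((15 - 7*0)/(-2 + 0))*(-2))*(-22)) = 1/(7/2 + (((15 + 0)/(-2))*(-2))*(-22)) = 1/(7/2 + (-½*15*(-2))*(-22)) = 1/(7/2 - 15/2*(-2)*(-22)) = 1/(7/2 + 15*(-22)) = 1/(7/2 - 330) = 1/(-653/2) = -2/653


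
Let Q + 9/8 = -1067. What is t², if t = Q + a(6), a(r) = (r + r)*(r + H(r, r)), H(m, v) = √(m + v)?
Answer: 63615553/64 - 47814*√3 ≈ 9.1118e+5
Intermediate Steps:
a(r) = 2*r*(r + √2*√r) (a(r) = (r + r)*(r + √(r + r)) = (2*r)*(r + √(2*r)) = (2*r)*(r + √2*√r) = 2*r*(r + √2*√r))
Q = -8545/8 (Q = -9/8 - 1067 = -8545/8 ≈ -1068.1)
t = -7969/8 + 24*√3 (t = -8545/8 + 2*6*(6 + √2*√6) = -8545/8 + 2*6*(6 + 2*√3) = -8545/8 + (72 + 24*√3) = -7969/8 + 24*√3 ≈ -954.56)
t² = (-7969/8 + 24*√3)²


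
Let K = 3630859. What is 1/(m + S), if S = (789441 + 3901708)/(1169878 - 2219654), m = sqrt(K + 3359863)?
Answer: 4924655632624/7703960913258726871 + 1102029650176*sqrt(6990722)/7703960913258726871 ≈ 0.00037886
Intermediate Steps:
m = sqrt(6990722) (m = sqrt(3630859 + 3359863) = sqrt(6990722) ≈ 2644.0)
S = -4691149/1049776 (S = 4691149/(-1049776) = 4691149*(-1/1049776) = -4691149/1049776 ≈ -4.4687)
1/(m + S) = 1/(sqrt(6990722) - 4691149/1049776) = 1/(-4691149/1049776 + sqrt(6990722))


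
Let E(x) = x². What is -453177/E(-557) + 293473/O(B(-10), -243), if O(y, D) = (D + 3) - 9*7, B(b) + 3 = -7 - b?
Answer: -91187017408/94005447 ≈ -970.02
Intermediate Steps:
B(b) = -10 - b (B(b) = -3 + (-7 - b) = -10 - b)
O(y, D) = -60 + D (O(y, D) = (3 + D) - 63 = -60 + D)
-453177/E(-557) + 293473/O(B(-10), -243) = -453177/((-557)²) + 293473/(-60 - 243) = -453177/310249 + 293473/(-303) = -453177*1/310249 + 293473*(-1/303) = -453177/310249 - 293473/303 = -91187017408/94005447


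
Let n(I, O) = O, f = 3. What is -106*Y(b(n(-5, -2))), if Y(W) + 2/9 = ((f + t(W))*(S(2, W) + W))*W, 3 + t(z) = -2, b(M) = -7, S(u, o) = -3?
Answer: 133772/9 ≈ 14864.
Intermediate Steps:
t(z) = -5 (t(z) = -3 - 2 = -5)
Y(W) = -2/9 + W*(6 - 2*W) (Y(W) = -2/9 + ((3 - 5)*(-3 + W))*W = -2/9 + (-2*(-3 + W))*W = -2/9 + (6 - 2*W)*W = -2/9 + W*(6 - 2*W))
-106*Y(b(n(-5, -2))) = -106*(-2/9 - 2*(-7)² + 6*(-7)) = -106*(-2/9 - 2*49 - 42) = -106*(-2/9 - 98 - 42) = -106*(-1262/9) = 133772/9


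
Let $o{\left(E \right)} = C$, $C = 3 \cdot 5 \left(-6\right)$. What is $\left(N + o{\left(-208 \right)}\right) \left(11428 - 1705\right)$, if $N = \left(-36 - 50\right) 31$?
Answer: $-26796588$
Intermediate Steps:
$C = -90$ ($C = 15 \left(-6\right) = -90$)
$o{\left(E \right)} = -90$
$N = -2666$ ($N = \left(-86\right) 31 = -2666$)
$\left(N + o{\left(-208 \right)}\right) \left(11428 - 1705\right) = \left(-2666 - 90\right) \left(11428 - 1705\right) = \left(-2756\right) 9723 = -26796588$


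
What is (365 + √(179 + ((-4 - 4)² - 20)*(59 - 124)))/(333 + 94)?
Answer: 365/427 + I*√2681/427 ≈ 0.8548 + 0.12126*I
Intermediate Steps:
(365 + √(179 + ((-4 - 4)² - 20)*(59 - 124)))/(333 + 94) = (365 + √(179 + ((-8)² - 20)*(-65)))/427 = (365 + √(179 + (64 - 20)*(-65)))*(1/427) = (365 + √(179 + 44*(-65)))*(1/427) = (365 + √(179 - 2860))*(1/427) = (365 + √(-2681))*(1/427) = (365 + I*√2681)*(1/427) = 365/427 + I*√2681/427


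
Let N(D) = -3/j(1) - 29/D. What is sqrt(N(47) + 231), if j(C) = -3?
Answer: 5*sqrt(20445)/47 ≈ 15.211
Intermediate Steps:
N(D) = 1 - 29/D (N(D) = -3/(-3) - 29/D = -3*(-1/3) - 29/D = 1 - 29/D)
sqrt(N(47) + 231) = sqrt((-29 + 47)/47 + 231) = sqrt((1/47)*18 + 231) = sqrt(18/47 + 231) = sqrt(10875/47) = 5*sqrt(20445)/47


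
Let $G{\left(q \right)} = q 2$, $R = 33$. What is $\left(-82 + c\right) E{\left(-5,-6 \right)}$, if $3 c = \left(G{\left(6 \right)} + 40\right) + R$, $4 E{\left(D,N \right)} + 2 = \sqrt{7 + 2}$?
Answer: $- \frac{161}{12} \approx -13.417$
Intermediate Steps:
$E{\left(D,N \right)} = \frac{1}{4}$ ($E{\left(D,N \right)} = - \frac{1}{2} + \frac{\sqrt{7 + 2}}{4} = - \frac{1}{2} + \frac{\sqrt{9}}{4} = - \frac{1}{2} + \frac{1}{4} \cdot 3 = - \frac{1}{2} + \frac{3}{4} = \frac{1}{4}$)
$G{\left(q \right)} = 2 q$
$c = \frac{85}{3}$ ($c = \frac{\left(2 \cdot 6 + 40\right) + 33}{3} = \frac{\left(12 + 40\right) + 33}{3} = \frac{52 + 33}{3} = \frac{1}{3} \cdot 85 = \frac{85}{3} \approx 28.333$)
$\left(-82 + c\right) E{\left(-5,-6 \right)} = \left(-82 + \frac{85}{3}\right) \frac{1}{4} = \left(- \frac{161}{3}\right) \frac{1}{4} = - \frac{161}{12}$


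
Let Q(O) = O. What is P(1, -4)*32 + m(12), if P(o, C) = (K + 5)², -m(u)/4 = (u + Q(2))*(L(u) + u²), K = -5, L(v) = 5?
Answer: -8344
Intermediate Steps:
m(u) = -4*(2 + u)*(5 + u²) (m(u) = -4*(u + 2)*(5 + u²) = -4*(2 + u)*(5 + u²))
P(o, C) = 0 (P(o, C) = (-5 + 5)² = 0² = 0)
P(1, -4)*32 + m(12) = 0*32 + (-40 - 20*12 - 8*12² - 4*12³) = 0 + (-40 - 240 - 8*144 - 4*1728) = 0 + (-40 - 240 - 1152 - 6912) = 0 - 8344 = -8344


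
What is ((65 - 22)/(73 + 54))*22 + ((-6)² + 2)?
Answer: 5772/127 ≈ 45.449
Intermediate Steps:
((65 - 22)/(73 + 54))*22 + ((-6)² + 2) = (43/127)*22 + (36 + 2) = (43*(1/127))*22 + 38 = (43/127)*22 + 38 = 946/127 + 38 = 5772/127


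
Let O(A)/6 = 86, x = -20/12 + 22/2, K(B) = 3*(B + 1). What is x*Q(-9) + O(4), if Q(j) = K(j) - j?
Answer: 376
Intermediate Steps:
K(B) = 3 + 3*B (K(B) = 3*(1 + B) = 3 + 3*B)
x = 28/3 (x = -20*1/12 + 22*(1/2) = -5/3 + 11 = 28/3 ≈ 9.3333)
O(A) = 516 (O(A) = 6*86 = 516)
Q(j) = 3 + 2*j (Q(j) = (3 + 3*j) - j = 3 + 2*j)
x*Q(-9) + O(4) = 28*(3 + 2*(-9))/3 + 516 = 28*(3 - 18)/3 + 516 = (28/3)*(-15) + 516 = -140 + 516 = 376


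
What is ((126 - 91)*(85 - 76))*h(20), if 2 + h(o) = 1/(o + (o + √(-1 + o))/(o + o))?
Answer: -45918670/74709 - 1400*√19/74709 ≈ -614.72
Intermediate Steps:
h(o) = -2 + 1/(o + (o + √(-1 + o))/(2*o)) (h(o) = -2 + 1/(o + (o + √(-1 + o))/(o + o)) = -2 + 1/(o + (o + √(-1 + o))/((2*o))) = -2 + 1/(o + (o + √(-1 + o))*(1/(2*o))) = -2 + 1/(o + (o + √(-1 + o))/(2*o)))
((126 - 91)*(85 - 76))*h(20) = ((126 - 91)*(85 - 76))*(2*(-√(-1 + 20) - 2*20²)/(20 + √(-1 + 20) + 2*20²)) = (35*9)*(2*(-√19 - 2*400)/(20 + √19 + 2*400)) = 315*(2*(-√19 - 800)/(20 + √19 + 800)) = 315*(2*(-800 - √19)/(820 + √19)) = 630*(-800 - √19)/(820 + √19)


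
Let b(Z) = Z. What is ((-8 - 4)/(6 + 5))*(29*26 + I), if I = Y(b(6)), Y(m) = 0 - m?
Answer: -816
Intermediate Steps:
Y(m) = -m
I = -6 (I = -1*6 = -6)
((-8 - 4)/(6 + 5))*(29*26 + I) = ((-8 - 4)/(6 + 5))*(29*26 - 6) = (-12/11)*(754 - 6) = -12*1/11*748 = -12/11*748 = -816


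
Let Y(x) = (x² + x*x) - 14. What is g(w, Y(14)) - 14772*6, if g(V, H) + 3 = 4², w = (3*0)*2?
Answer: -88619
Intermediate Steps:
Y(x) = -14 + 2*x² (Y(x) = (x² + x²) - 14 = 2*x² - 14 = -14 + 2*x²)
w = 0 (w = 0*2 = 0)
g(V, H) = 13 (g(V, H) = -3 + 4² = -3 + 16 = 13)
g(w, Y(14)) - 14772*6 = 13 - 14772*6 = 13 - 88632 = -88619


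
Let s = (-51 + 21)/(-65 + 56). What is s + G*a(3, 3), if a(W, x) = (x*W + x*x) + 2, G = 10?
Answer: 610/3 ≈ 203.33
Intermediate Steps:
s = 10/3 (s = -30/(-9) = -30*(-1/9) = 10/3 ≈ 3.3333)
a(W, x) = 2 + x**2 + W*x (a(W, x) = (W*x + x**2) + 2 = (x**2 + W*x) + 2 = 2 + x**2 + W*x)
s + G*a(3, 3) = 10/3 + 10*(2 + 3**2 + 3*3) = 10/3 + 10*(2 + 9 + 9) = 10/3 + 10*20 = 10/3 + 200 = 610/3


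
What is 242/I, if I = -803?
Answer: -22/73 ≈ -0.30137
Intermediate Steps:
242/I = 242/(-803) = 242*(-1/803) = -22/73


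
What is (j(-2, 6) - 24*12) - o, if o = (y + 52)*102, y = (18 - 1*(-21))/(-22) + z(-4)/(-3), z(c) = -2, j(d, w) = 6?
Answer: -60205/11 ≈ -5473.2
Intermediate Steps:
y = -73/66 (y = (18 - 1*(-21))/(-22) - 2/(-3) = (18 + 21)*(-1/22) - 2*(-⅓) = 39*(-1/22) + ⅔ = -39/22 + ⅔ = -73/66 ≈ -1.1061)
o = 57103/11 (o = (-73/66 + 52)*102 = (3359/66)*102 = 57103/11 ≈ 5191.2)
(j(-2, 6) - 24*12) - o = (6 - 24*12) - 1*57103/11 = (6 - 288) - 57103/11 = -282 - 57103/11 = -60205/11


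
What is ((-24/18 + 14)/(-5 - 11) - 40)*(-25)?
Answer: 24475/24 ≈ 1019.8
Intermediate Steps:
((-24/18 + 14)/(-5 - 11) - 40)*(-25) = ((-24*1/18 + 14)/(-16) - 40)*(-25) = ((-4/3 + 14)*(-1/16) - 40)*(-25) = ((38/3)*(-1/16) - 40)*(-25) = (-19/24 - 40)*(-25) = -979/24*(-25) = 24475/24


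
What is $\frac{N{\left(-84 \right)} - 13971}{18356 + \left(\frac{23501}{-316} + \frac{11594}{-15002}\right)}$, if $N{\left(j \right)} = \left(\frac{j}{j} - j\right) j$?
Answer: $- \frac{50039741076}{43331407643} \approx -1.1548$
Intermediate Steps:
$N{\left(j \right)} = j \left(1 - j\right)$ ($N{\left(j \right)} = \left(1 - j\right) j = j \left(1 - j\right)$)
$\frac{N{\left(-84 \right)} - 13971}{18356 + \left(\frac{23501}{-316} + \frac{11594}{-15002}\right)} = \frac{- 84 \left(1 - -84\right) - 13971}{18356 + \left(\frac{23501}{-316} + \frac{11594}{-15002}\right)} = \frac{- 84 \left(1 + 84\right) - 13971}{18356 + \left(23501 \left(- \frac{1}{316}\right) + 11594 \left(- \frac{1}{15002}\right)\right)} = \frac{\left(-84\right) 85 - 13971}{18356 - \frac{178112853}{2370316}} = \frac{-7140 - 13971}{18356 - \frac{178112853}{2370316}} = - \frac{21111}{\frac{43331407643}{2370316}} = \left(-21111\right) \frac{2370316}{43331407643} = - \frac{50039741076}{43331407643}$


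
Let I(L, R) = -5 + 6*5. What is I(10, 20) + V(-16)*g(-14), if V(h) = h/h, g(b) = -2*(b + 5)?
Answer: 43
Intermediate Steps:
I(L, R) = 25 (I(L, R) = -5 + 30 = 25)
g(b) = -10 - 2*b (g(b) = -2*(5 + b) = -10 - 2*b)
V(h) = 1
I(10, 20) + V(-16)*g(-14) = 25 + 1*(-10 - 2*(-14)) = 25 + 1*(-10 + 28) = 25 + 1*18 = 25 + 18 = 43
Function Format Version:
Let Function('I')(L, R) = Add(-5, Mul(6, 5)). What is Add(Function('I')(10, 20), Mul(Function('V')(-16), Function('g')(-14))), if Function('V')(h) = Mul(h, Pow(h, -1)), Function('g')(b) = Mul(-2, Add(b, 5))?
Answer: 43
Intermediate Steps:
Function('I')(L, R) = 25 (Function('I')(L, R) = Add(-5, 30) = 25)
Function('g')(b) = Add(-10, Mul(-2, b)) (Function('g')(b) = Mul(-2, Add(5, b)) = Add(-10, Mul(-2, b)))
Function('V')(h) = 1
Add(Function('I')(10, 20), Mul(Function('V')(-16), Function('g')(-14))) = Add(25, Mul(1, Add(-10, Mul(-2, -14)))) = Add(25, Mul(1, Add(-10, 28))) = Add(25, Mul(1, 18)) = Add(25, 18) = 43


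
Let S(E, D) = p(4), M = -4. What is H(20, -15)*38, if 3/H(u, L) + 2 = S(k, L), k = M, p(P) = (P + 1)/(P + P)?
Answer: -912/11 ≈ -82.909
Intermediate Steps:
p(P) = (1 + P)/(2*P) (p(P) = (1 + P)/((2*P)) = (1 + P)*(1/(2*P)) = (1 + P)/(2*P))
k = -4
S(E, D) = 5/8 (S(E, D) = (½)*(1 + 4)/4 = (½)*(¼)*5 = 5/8)
H(u, L) = -24/11 (H(u, L) = 3/(-2 + 5/8) = 3/(-11/8) = 3*(-8/11) = -24/11)
H(20, -15)*38 = -24/11*38 = -912/11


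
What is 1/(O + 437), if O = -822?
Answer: -1/385 ≈ -0.0025974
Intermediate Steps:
1/(O + 437) = 1/(-822 + 437) = 1/(-385) = -1/385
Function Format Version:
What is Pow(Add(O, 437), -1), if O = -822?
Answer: Rational(-1, 385) ≈ -0.0025974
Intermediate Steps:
Pow(Add(O, 437), -1) = Pow(Add(-822, 437), -1) = Pow(-385, -1) = Rational(-1, 385)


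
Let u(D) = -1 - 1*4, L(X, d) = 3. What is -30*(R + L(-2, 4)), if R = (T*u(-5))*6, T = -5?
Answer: -4590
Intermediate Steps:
u(D) = -5 (u(D) = -1 - 4 = -5)
R = 150 (R = -5*(-5)*6 = 25*6 = 150)
-30*(R + L(-2, 4)) = -30*(150 + 3) = -30*153 = -4590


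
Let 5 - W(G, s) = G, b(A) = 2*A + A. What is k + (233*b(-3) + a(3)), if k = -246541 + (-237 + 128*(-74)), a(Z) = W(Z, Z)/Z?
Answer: -775039/3 ≈ -2.5835e+5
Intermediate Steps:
b(A) = 3*A
W(G, s) = 5 - G
a(Z) = (5 - Z)/Z
k = -256250 (k = -246541 + (-237 - 9472) = -246541 - 9709 = -256250)
k + (233*b(-3) + a(3)) = -256250 + (233*(3*(-3)) + (5 - 1*3)/3) = -256250 + (233*(-9) + (5 - 3)/3) = -256250 + (-2097 + (⅓)*2) = -256250 + (-2097 + ⅔) = -256250 - 6289/3 = -775039/3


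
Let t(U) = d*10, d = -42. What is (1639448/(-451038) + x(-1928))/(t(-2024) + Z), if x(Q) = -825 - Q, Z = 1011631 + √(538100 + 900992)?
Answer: 250707250814663/230603607173940651 - 495855466*√359773/230603607173940651 ≈ 0.0010859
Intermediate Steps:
t(U) = -420 (t(U) = -42*10 = -420)
Z = 1011631 + 2*√359773 (Z = 1011631 + √1439092 = 1011631 + 2*√359773 ≈ 1.0128e+6)
(1639448/(-451038) + x(-1928))/(t(-2024) + Z) = (1639448/(-451038) + (-825 - 1*(-1928)))/(-420 + (1011631 + 2*√359773)) = (1639448*(-1/451038) + (-825 + 1928))/(1011211 + 2*√359773) = (-819724/225519 + 1103)/(1011211 + 2*√359773) = 247927733/(225519*(1011211 + 2*√359773))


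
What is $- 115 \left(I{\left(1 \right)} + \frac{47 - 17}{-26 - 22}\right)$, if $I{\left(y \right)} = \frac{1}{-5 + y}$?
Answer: $\frac{805}{8} \approx 100.63$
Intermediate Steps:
$- 115 \left(I{\left(1 \right)} + \frac{47 - 17}{-26 - 22}\right) = - 115 \left(\frac{1}{-5 + 1} + \frac{47 - 17}{-26 - 22}\right) = - 115 \left(\frac{1}{-4} + \frac{30}{-48}\right) = - 115 \left(- \frac{1}{4} + 30 \left(- \frac{1}{48}\right)\right) = - 115 \left(- \frac{1}{4} - \frac{5}{8}\right) = \left(-115\right) \left(- \frac{7}{8}\right) = \frac{805}{8}$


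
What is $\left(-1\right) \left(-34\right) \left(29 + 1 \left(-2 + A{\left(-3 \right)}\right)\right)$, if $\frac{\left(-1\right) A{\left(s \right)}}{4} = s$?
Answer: $1326$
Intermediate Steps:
$A{\left(s \right)} = - 4 s$
$\left(-1\right) \left(-34\right) \left(29 + 1 \left(-2 + A{\left(-3 \right)}\right)\right) = \left(-1\right) \left(-34\right) \left(29 + 1 \left(-2 - -12\right)\right) = 34 \left(29 + 1 \left(-2 + 12\right)\right) = 34 \left(29 + 1 \cdot 10\right) = 34 \left(29 + 10\right) = 34 \cdot 39 = 1326$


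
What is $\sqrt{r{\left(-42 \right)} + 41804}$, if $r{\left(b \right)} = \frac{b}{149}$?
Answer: $\frac{\sqrt{928084346}}{149} \approx 204.46$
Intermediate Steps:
$r{\left(b \right)} = \frac{b}{149}$ ($r{\left(b \right)} = b \frac{1}{149} = \frac{b}{149}$)
$\sqrt{r{\left(-42 \right)} + 41804} = \sqrt{\frac{1}{149} \left(-42\right) + 41804} = \sqrt{- \frac{42}{149} + 41804} = \sqrt{\frac{6228754}{149}} = \frac{\sqrt{928084346}}{149}$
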